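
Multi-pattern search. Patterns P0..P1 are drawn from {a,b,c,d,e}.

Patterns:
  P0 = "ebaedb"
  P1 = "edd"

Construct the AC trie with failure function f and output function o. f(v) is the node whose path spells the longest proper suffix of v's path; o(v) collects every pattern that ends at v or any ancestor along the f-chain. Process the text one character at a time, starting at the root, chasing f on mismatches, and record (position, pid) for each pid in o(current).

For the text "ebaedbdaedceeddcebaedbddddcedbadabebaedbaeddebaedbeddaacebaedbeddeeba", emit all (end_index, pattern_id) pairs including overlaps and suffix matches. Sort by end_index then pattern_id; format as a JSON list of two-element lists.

Construct AC machine:
Trie nodes:
  n0 'ε': e→1
  n1 'e': b→2 d→7
  n2 'eb': a→3
  n3 'eba': e→4
  n4 'ebae': d→5
  n5 'ebaed': b→6
  n6 'ebaedb': ·  [P0 ends]
  n7 'ed': d→8
  n8 'edd': ·  [P1 ends]

Failure links (BFS by depth):
  fail(1) 'e': from fail(0)=0 chase 'e': 0 ⇒ 0;  out=∅∪out(0)=∅
  fail(2) 'eb': from fail(1)=0 chase 'b': 0 ⇒ 0;  out=∅∪out(0)=∅
  fail(7) 'ed': from fail(1)=0 chase 'd': 0 ⇒ 0;  out=∅∪out(0)=∅
  fail(3) 'eba': from fail(2)=0 chase 'a': 0 ⇒ 0;  out=∅∪out(0)=∅
  fail(8) 'edd': from fail(7)=0 chase 'd': 0 ⇒ 0;  out={1}∪out(0)={1}
  fail(4) 'ebae': from fail(3)=0 chase 'e': 0 ⇒ 1;  out=∅∪out(1)=∅
  fail(5) 'ebaed': from fail(4)=1 chase 'd': 1 ⇒ 7;  out=∅∪out(7)=∅
  fail(6) 'ebaedb': from fail(5)=7 chase 'b': 7→0 ⇒ 0;  out={0}∪out(0)={0}

Run:
[0] read 'e'  n0⇒n1
[1] read 'b'  n1⇒n2
[2] read 'a'  n2⇒n3
[3] read 'e'  n3⇒n4
[4] read 'd'  n4⇒n5
[5] read 'b'  n5⇒n6  emit P0@[0:5]
[6] read 'd'  n6⇒n0 (fail-walked)
[7] read 'a'  n0⇒n0
[8] read 'e'  n0⇒n1
[9] read 'd'  n1⇒n7
[10] read 'c'  n7⇒n0 (fail-walked)
[11] read 'e'  n0⇒n1
[12] read 'e'  n1⇒n1 (fail-walked)
[13] read 'd'  n1⇒n7
[14] read 'd'  n7⇒n8  emit P1@[12:14]
[15] read 'c'  n8⇒n0 (fail-walked)
[16] read 'e'  n0⇒n1
[17] read 'b'  n1⇒n2
[18] read 'a'  n2⇒n3
[19] read 'e'  n3⇒n4
[20] read 'd'  n4⇒n5
[21] read 'b'  n5⇒n6  emit P0@[16:21]
[22] read 'd'  n6⇒n0 (fail-walked)
[23] read 'd'  n0⇒n0
[24] read 'd'  n0⇒n0
[25] read 'd'  n0⇒n0
[26] read 'c'  n0⇒n0
[27] read 'e'  n0⇒n1
[28] read 'd'  n1⇒n7
[29] read 'b'  n7⇒n0 (fail-walked)
[30] read 'a'  n0⇒n0
[31] read 'd'  n0⇒n0
[32] read 'a'  n0⇒n0
[33] read 'b'  n0⇒n0
[34] read 'e'  n0⇒n1
[35] read 'b'  n1⇒n2
[36] read 'a'  n2⇒n3
[37] read 'e'  n3⇒n4
[38] read 'd'  n4⇒n5
[39] read 'b'  n5⇒n6  emit P0@[34:39]
[40] read 'a'  n6⇒n0 (fail-walked)
[41] read 'e'  n0⇒n1
[42] read 'd'  n1⇒n7
[43] read 'd'  n7⇒n8  emit P1@[41:43]
[44] read 'e'  n8⇒n1 (fail-walked)
[45] read 'b'  n1⇒n2
[46] read 'a'  n2⇒n3
[47] read 'e'  n3⇒n4
[48] read 'd'  n4⇒n5
[49] read 'b'  n5⇒n6  emit P0@[44:49]
[50] read 'e'  n6⇒n1 (fail-walked)
[51] read 'd'  n1⇒n7
[52] read 'd'  n7⇒n8  emit P1@[50:52]
[53] read 'a'  n8⇒n0 (fail-walked)
[54] read 'a'  n0⇒n0
[55] read 'c'  n0⇒n0
[56] read 'e'  n0⇒n1
[57] read 'b'  n1⇒n2
[58] read 'a'  n2⇒n3
[59] read 'e'  n3⇒n4
[60] read 'd'  n4⇒n5
[61] read 'b'  n5⇒n6  emit P0@[56:61]
[62] read 'e'  n6⇒n1 (fail-walked)
[63] read 'd'  n1⇒n7
[64] read 'd'  n7⇒n8  emit P1@[62:64]
[65] read 'e'  n8⇒n1 (fail-walked)
[66] read 'e'  n1⇒n1 (fail-walked)
[67] read 'b'  n1⇒n2
[68] read 'a'  n2⇒n3

Matches: [[5,0],[14,1],[21,0],[39,0],[43,1],[49,0],[52,1],[61,0],[64,1]]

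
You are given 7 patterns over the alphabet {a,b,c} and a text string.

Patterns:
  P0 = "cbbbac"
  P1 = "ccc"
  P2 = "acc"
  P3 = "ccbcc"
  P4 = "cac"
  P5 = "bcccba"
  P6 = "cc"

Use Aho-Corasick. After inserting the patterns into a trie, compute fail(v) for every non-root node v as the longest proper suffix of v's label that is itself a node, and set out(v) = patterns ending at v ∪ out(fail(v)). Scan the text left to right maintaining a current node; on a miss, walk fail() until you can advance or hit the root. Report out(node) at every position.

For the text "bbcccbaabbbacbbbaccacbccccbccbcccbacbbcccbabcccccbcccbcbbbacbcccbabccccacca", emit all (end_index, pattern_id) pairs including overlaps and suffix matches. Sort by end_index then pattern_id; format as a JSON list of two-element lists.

Build:
Trie (insert patterns):
  0='ε' goto a→9 b→17 c→1
  1='c' goto a→15 b→2 c→7
  2='cb' goto b→3
  3='cbb' goto b→4
  4='cbbb' goto a→5
  5='cbbba' goto c→6
  6='cbbbac' goto ·  [P0 ends]
  7='cc' goto b→12 c→8  [P6 ends]
  8='ccc' goto ·  [P1 ends]
  9='a' goto c→10
  10='ac' goto c→11
  11='acc' goto ·  [P2 ends]
  12='ccb' goto c→13
  13='ccbc' goto c→14
  14='ccbcc' goto ·  [P3 ends]
  15='ca' goto c→16
  16='cac' goto ·  [P4 ends]
  17='b' goto c→18
  18='bc' goto c→19
  19='bcc' goto c→20
  20='bccc' goto b→21
  21='bcccb' goto a→22
  22='bcccba' goto ·  [P5 ends]

Failure links (BFS by depth):
  fail(1) 'c': from fail(0)=0 chase 'c': 0 ⇒ 0;  out=∅∪out(0)=∅
  fail(9) 'a': from fail(0)=0 chase 'a': 0 ⇒ 0;  out=∅∪out(0)=∅
  fail(17) 'b': from fail(0)=0 chase 'b': 0 ⇒ 0;  out=∅∪out(0)=∅
  fail(2) 'cb': from fail(1)=0 chase 'b': 0 ⇒ 17;  out=∅∪out(17)=∅
  fail(7) 'cc': from fail(1)=0 chase 'c': 0 ⇒ 1;  out={6}∪out(1)={6}
  fail(10) 'ac': from fail(9)=0 chase 'c': 0 ⇒ 1;  out=∅∪out(1)=∅
  fail(15) 'ca': from fail(1)=0 chase 'a': 0 ⇒ 9;  out=∅∪out(9)=∅
  fail(18) 'bc': from fail(17)=0 chase 'c': 0 ⇒ 1;  out=∅∪out(1)=∅
  fail(3) 'cbb': from fail(2)=17 chase 'b': 17→0 ⇒ 17;  out=∅∪out(17)=∅
  fail(8) 'ccc': from fail(7)=1 chase 'c': 1 ⇒ 7;  out={1}∪out(7)={1,6}
  fail(11) 'acc': from fail(10)=1 chase 'c': 1 ⇒ 7;  out={2}∪out(7)={2,6}
  fail(12) 'ccb': from fail(7)=1 chase 'b': 1 ⇒ 2;  out=∅∪out(2)=∅
  fail(16) 'cac': from fail(15)=9 chase 'c': 9 ⇒ 10;  out={4}∪out(10)={4}
  fail(19) 'bcc': from fail(18)=1 chase 'c': 1 ⇒ 7;  out=∅∪out(7)={6}
  fail(4) 'cbbb': from fail(3)=17 chase 'b': 17→0 ⇒ 17;  out=∅∪out(17)=∅
  fail(13) 'ccbc': from fail(12)=2 chase 'c': 2→17 ⇒ 18;  out=∅∪out(18)=∅
  fail(20) 'bccc': from fail(19)=7 chase 'c': 7 ⇒ 8;  out=∅∪out(8)={1,6}
  fail(5) 'cbbba': from fail(4)=17 chase 'a': 17→0 ⇒ 9;  out=∅∪out(9)=∅
  fail(14) 'ccbcc': from fail(13)=18 chase 'c': 18 ⇒ 19;  out={3}∪out(19)={3,6}
  fail(21) 'bcccb': from fail(20)=8 chase 'b': 8→7 ⇒ 12;  out=∅∪out(12)=∅
  fail(6) 'cbbbac': from fail(5)=9 chase 'c': 9 ⇒ 10;  out={0}∪out(10)={0}
  fail(22) 'bcccba': from fail(21)=12 chase 'a': 12→2→17→0 ⇒ 9;  out={5}∪out(9)={5}

Run:
[0] read 'b'  n0⇒n17
[1] read 'b'  n17⇒n17 (via fail)
[2] read 'c'  n17⇒n18
[3] read 'c'  n18⇒n19  → match P6@[2:3]
[4] read 'c'  n19⇒n20  → match P1@[2:4],P6@[3:4]
[5] read 'b'  n20⇒n21
[6] read 'a'  n21⇒n22  → match P5@[1:6]
[7] read 'a'  n22⇒n9 (via fail)
[8] read 'b'  n9⇒n17 (via fail)
[9] read 'b'  n17⇒n17 (via fail)
[10] read 'b'  n17⇒n17 (via fail)
[11] read 'a'  n17⇒n9 (via fail)
[12] read 'c'  n9⇒n10
[13] read 'b'  n10⇒n2 (via fail)
[14] read 'b'  n2⇒n3
[15] read 'b'  n3⇒n4
[16] read 'a'  n4⇒n5
[17] read 'c'  n5⇒n6  → match P0@[12:17]
[18] read 'c'  n6⇒n11 (via fail)  → match P2@[16:18],P6@[17:18]
[19] read 'a'  n11⇒n15 (via fail)
[20] read 'c'  n15⇒n16  → match P4@[18:20]
[21] read 'b'  n16⇒n2 (via fail)
[22] read 'c'  n2⇒n18 (via fail)
[23] read 'c'  n18⇒n19  → match P6@[22:23]
[24] read 'c'  n19⇒n20  → match P1@[22:24],P6@[23:24]
[25] read 'c'  n20⇒n8 (via fail)  → match P1@[23:25],P6@[24:25]
[26] read 'b'  n8⇒n12 (via fail)
[27] read 'c'  n12⇒n13
[28] read 'c'  n13⇒n14  → match P3@[24:28],P6@[27:28]
[29] read 'b'  n14⇒n12 (via fail)
[30] read 'c'  n12⇒n13
[31] read 'c'  n13⇒n14  → match P3@[27:31],P6@[30:31]
[32] read 'c'  n14⇒n20 (via fail)  → match P1@[30:32],P6@[31:32]
[33] read 'b'  n20⇒n21
[34] read 'a'  n21⇒n22  → match P5@[29:34]
[35] read 'c'  n22⇒n10 (via fail)
[36] read 'b'  n10⇒n2 (via fail)
[37] read 'b'  n2⇒n3
[38] read 'c'  n3⇒n18 (via fail)
[39] read 'c'  n18⇒n19  → match P6@[38:39]
[40] read 'c'  n19⇒n20  → match P1@[38:40],P6@[39:40]
[41] read 'b'  n20⇒n21
[42] read 'a'  n21⇒n22  → match P5@[37:42]
[43] read 'b'  n22⇒n17 (via fail)
[44] read 'c'  n17⇒n18
[45] read 'c'  n18⇒n19  → match P6@[44:45]
[46] read 'c'  n19⇒n20  → match P1@[44:46],P6@[45:46]
[47] read 'c'  n20⇒n8 (via fail)  → match P1@[45:47],P6@[46:47]
[48] read 'c'  n8⇒n8 (via fail)  → match P1@[46:48],P6@[47:48]
[49] read 'b'  n8⇒n12 (via fail)
[50] read 'c'  n12⇒n13
[51] read 'c'  n13⇒n14  → match P3@[47:51],P6@[50:51]
[52] read 'c'  n14⇒n20 (via fail)  → match P1@[50:52],P6@[51:52]
[53] read 'b'  n20⇒n21
[54] read 'c'  n21⇒n13 (via fail)
[55] read 'b'  n13⇒n2 (via fail)
[56] read 'b'  n2⇒n3
[57] read 'b'  n3⇒n4
[58] read 'a'  n4⇒n5
[59] read 'c'  n5⇒n6  → match P0@[54:59]
[60] read 'b'  n6⇒n2 (via fail)
[61] read 'c'  n2⇒n18 (via fail)
[62] read 'c'  n18⇒n19  → match P6@[61:62]
[63] read 'c'  n19⇒n20  → match P1@[61:63],P6@[62:63]
[64] read 'b'  n20⇒n21
[65] read 'a'  n21⇒n22  → match P5@[60:65]
[66] read 'b'  n22⇒n17 (via fail)
[67] read 'c'  n17⇒n18
[68] read 'c'  n18⇒n19  → match P6@[67:68]
[69] read 'c'  n19⇒n20  → match P1@[67:69],P6@[68:69]
[70] read 'c'  n20⇒n8 (via fail)  → match P1@[68:70],P6@[69:70]
[71] read 'a'  n8⇒n15 (via fail)
[72] read 'c'  n15⇒n16  → match P4@[70:72]
[73] read 'c'  n16⇒n11 (via fail)  → match P2@[71:73],P6@[72:73]
[74] read 'a'  n11⇒n15 (via fail)

Result: [[3,6],[4,1],[4,6],[6,5],[17,0],[18,2],[18,6],[20,4],[23,6],[24,1],[24,6],[25,1],[25,6],[28,3],[28,6],[31,3],[31,6],[32,1],[32,6],[34,5],[39,6],[40,1],[40,6],[42,5],[45,6],[46,1],[46,6],[47,1],[47,6],[48,1],[48,6],[51,3],[51,6],[52,1],[52,6],[59,0],[62,6],[63,1],[63,6],[65,5],[68,6],[69,1],[69,6],[70,1],[70,6],[72,4],[73,2],[73,6]]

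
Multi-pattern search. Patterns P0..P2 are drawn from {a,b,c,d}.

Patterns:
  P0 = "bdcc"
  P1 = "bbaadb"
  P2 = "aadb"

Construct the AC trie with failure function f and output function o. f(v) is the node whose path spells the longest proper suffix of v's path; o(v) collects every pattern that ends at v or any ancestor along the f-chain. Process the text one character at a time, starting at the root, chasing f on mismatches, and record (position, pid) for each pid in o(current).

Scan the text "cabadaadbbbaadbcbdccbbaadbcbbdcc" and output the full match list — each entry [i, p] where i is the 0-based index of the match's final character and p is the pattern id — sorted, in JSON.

Construct AC machine:
Trie (insert patterns):
  0='ε' goto a→10 b→1
  1='b' goto b→5 d→2
  2='bd' goto c→3
  3='bdc' goto c→4
  4='bdcc' goto ·  ←P0
  5='bb' goto a→6
  6='bba' goto a→7
  7='bbaa' goto d→8
  8='bbaad' goto b→9
  9='bbaadb' goto ·  ←P1
  10='a' goto a→11
  11='aa' goto d→12
  12='aad' goto b→13
  13='aadb' goto ·  ←P2

BFS fail/out derivation:
  fail(1) 'b': from fail(0)=0 chase 'b': 0 ⇒ 0;  out=∅∪out(0)=∅
  fail(10) 'a': from fail(0)=0 chase 'a': 0 ⇒ 0;  out=∅∪out(0)=∅
  fail(2) 'bd': from fail(1)=0 chase 'd': 0 ⇒ 0;  out=∅∪out(0)=∅
  fail(5) 'bb': from fail(1)=0 chase 'b': 0 ⇒ 1;  out=∅∪out(1)=∅
  fail(11) 'aa': from fail(10)=0 chase 'a': 0 ⇒ 10;  out=∅∪out(10)=∅
  fail(3) 'bdc': from fail(2)=0 chase 'c': 0 ⇒ 0;  out=∅∪out(0)=∅
  fail(6) 'bba': from fail(5)=1 chase 'a': 1→0 ⇒ 10;  out=∅∪out(10)=∅
  fail(12) 'aad': from fail(11)=10 chase 'd': 10→0 ⇒ 0;  out=∅∪out(0)=∅
  fail(4) 'bdcc': from fail(3)=0 chase 'c': 0 ⇒ 0;  out={0}∪out(0)={0}
  fail(7) 'bbaa': from fail(6)=10 chase 'a': 10 ⇒ 11;  out=∅∪out(11)=∅
  fail(13) 'aadb': from fail(12)=0 chase 'b': 0 ⇒ 1;  out={2}∪out(1)={2}
  fail(8) 'bbaad': from fail(7)=11 chase 'd': 11 ⇒ 12;  out=∅∪out(12)=∅
  fail(9) 'bbaadb': from fail(8)=12 chase 'b': 12 ⇒ 13;  out={1}∪out(13)={1,2}

Scan:
pos 0 'c': at 0
pos 1 'a': at 10
pos 2 'b': at 1 (via fail)
pos 3 'a': at 10 (via fail)
pos 4 'd': at 0 (via fail)
pos 5 'a': at 10
pos 6 'a': at 11
pos 7 'd': at 12
pos 8 'b': at 13  ** P2@[5:8]
pos 9 'b': at 5 (via fail)
pos 10 'b': at 5 (via fail)
pos 11 'a': at 6
pos 12 'a': at 7
pos 13 'd': at 8
pos 14 'b': at 9  ** P1@[9:14],P2@[11:14]
pos 15 'c': at 0 (via fail)
pos 16 'b': at 1
pos 17 'd': at 2
pos 18 'c': at 3
pos 19 'c': at 4  ** P0@[16:19]
pos 20 'b': at 1 (via fail)
pos 21 'b': at 5
pos 22 'a': at 6
pos 23 'a': at 7
pos 24 'd': at 8
pos 25 'b': at 9  ** P1@[20:25],P2@[22:25]
pos 26 'c': at 0 (via fail)
pos 27 'b': at 1
pos 28 'b': at 5
pos 29 'd': at 2 (via fail)
pos 30 'c': at 3
pos 31 'c': at 4  ** P0@[28:31]

Matches: [[8,2],[14,1],[14,2],[19,0],[25,1],[25,2],[31,0]]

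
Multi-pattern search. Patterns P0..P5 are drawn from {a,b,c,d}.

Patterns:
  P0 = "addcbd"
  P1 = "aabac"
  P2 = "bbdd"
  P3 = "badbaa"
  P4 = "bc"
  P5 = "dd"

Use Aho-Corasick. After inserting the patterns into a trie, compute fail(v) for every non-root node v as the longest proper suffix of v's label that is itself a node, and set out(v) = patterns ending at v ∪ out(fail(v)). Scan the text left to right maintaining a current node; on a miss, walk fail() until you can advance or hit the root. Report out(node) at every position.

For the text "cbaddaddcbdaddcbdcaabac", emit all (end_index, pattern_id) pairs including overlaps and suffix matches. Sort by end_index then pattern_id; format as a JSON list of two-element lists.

Build automaton:
Trie nodes:
  n0 'ε': a→1 b→11 d→21
  n1 'a': a→7 d→2
  n2 'ad': d→3
  n3 'add': c→4
  n4 'addc': b→5
  n5 'addcb': d→6
  n6 'addcbd': ·  [P0 ends]
  n7 'aa': b→8
  n8 'aab': a→9
  n9 'aaba': c→10
  n10 'aabac': ·  [P1 ends]
  n11 'b': a→15 b→12 c→20
  n12 'bb': d→13
  n13 'bbd': d→14
  n14 'bbdd': ·  [P2 ends]
  n15 'ba': d→16
  n16 'bad': b→17
  n17 'badb': a→18
  n18 'badba': a→19
  n19 'badbaa': ·  [P3 ends]
  n20 'bc': ·  [P4 ends]
  n21 'd': d→22
  n22 'dd': ·  [P5 ends]

Failure links (BFS by depth):
  fail(1) 'a': from fail(0)=0 chase 'a': 0 ⇒ 0;  out=∅∪out(0)=∅
  fail(11) 'b': from fail(0)=0 chase 'b': 0 ⇒ 0;  out=∅∪out(0)=∅
  fail(21) 'd': from fail(0)=0 chase 'd': 0 ⇒ 0;  out=∅∪out(0)=∅
  fail(2) 'ad': from fail(1)=0 chase 'd': 0 ⇒ 21;  out=∅∪out(21)=∅
  fail(7) 'aa': from fail(1)=0 chase 'a': 0 ⇒ 1;  out=∅∪out(1)=∅
  fail(12) 'bb': from fail(11)=0 chase 'b': 0 ⇒ 11;  out=∅∪out(11)=∅
  fail(15) 'ba': from fail(11)=0 chase 'a': 0 ⇒ 1;  out=∅∪out(1)=∅
  fail(20) 'bc': from fail(11)=0 chase 'c': 0 ⇒ 0;  out={4}∪out(0)={4}
  fail(22) 'dd': from fail(21)=0 chase 'd': 0 ⇒ 21;  out={5}∪out(21)={5}
  fail(3) 'add': from fail(2)=21 chase 'd': 21 ⇒ 22;  out=∅∪out(22)={5}
  fail(8) 'aab': from fail(7)=1 chase 'b': 1→0 ⇒ 11;  out=∅∪out(11)=∅
  fail(13) 'bbd': from fail(12)=11 chase 'd': 11→0 ⇒ 21;  out=∅∪out(21)=∅
  fail(16) 'bad': from fail(15)=1 chase 'd': 1 ⇒ 2;  out=∅∪out(2)=∅
  fail(4) 'addc': from fail(3)=22 chase 'c': 22→21→0 ⇒ 0;  out=∅∪out(0)=∅
  fail(9) 'aaba': from fail(8)=11 chase 'a': 11 ⇒ 15;  out=∅∪out(15)=∅
  fail(14) 'bbdd': from fail(13)=21 chase 'd': 21 ⇒ 22;  out={2}∪out(22)={2,5}
  fail(17) 'badb': from fail(16)=2 chase 'b': 2→21→0 ⇒ 11;  out=∅∪out(11)=∅
  fail(5) 'addcb': from fail(4)=0 chase 'b': 0 ⇒ 11;  out=∅∪out(11)=∅
  fail(10) 'aabac': from fail(9)=15 chase 'c': 15→1→0 ⇒ 0;  out={1}∪out(0)={1}
  fail(18) 'badba': from fail(17)=11 chase 'a': 11 ⇒ 15;  out=∅∪out(15)=∅
  fail(6) 'addcbd': from fail(5)=11 chase 'd': 11→0 ⇒ 21;  out={0}∪out(21)={0}
  fail(19) 'badbaa': from fail(18)=15 chase 'a': 15→1 ⇒ 7;  out={3}∪out(7)={3}

Scan:
pos 0 'c': at 0
pos 1 'b': at 11
pos 2 'a': at 15
pos 3 'd': at 16
pos 4 'd': at 3 ·f  → match P5@[3:4]
pos 5 'a': at 1 ·f
pos 6 'd': at 2
pos 7 'd': at 3  → match P5@[6:7]
pos 8 'c': at 4
pos 9 'b': at 5
pos 10 'd': at 6  → match P0@[5:10]
pos 11 'a': at 1 ·f
pos 12 'd': at 2
pos 13 'd': at 3  → match P5@[12:13]
pos 14 'c': at 4
pos 15 'b': at 5
pos 16 'd': at 6  → match P0@[11:16]
pos 17 'c': at 0 ·f
pos 18 'a': at 1
pos 19 'a': at 7
pos 20 'b': at 8
pos 21 'a': at 9
pos 22 'c': at 10  → match P1@[18:22]

Matches: [[4,5],[7,5],[10,0],[13,5],[16,0],[22,1]]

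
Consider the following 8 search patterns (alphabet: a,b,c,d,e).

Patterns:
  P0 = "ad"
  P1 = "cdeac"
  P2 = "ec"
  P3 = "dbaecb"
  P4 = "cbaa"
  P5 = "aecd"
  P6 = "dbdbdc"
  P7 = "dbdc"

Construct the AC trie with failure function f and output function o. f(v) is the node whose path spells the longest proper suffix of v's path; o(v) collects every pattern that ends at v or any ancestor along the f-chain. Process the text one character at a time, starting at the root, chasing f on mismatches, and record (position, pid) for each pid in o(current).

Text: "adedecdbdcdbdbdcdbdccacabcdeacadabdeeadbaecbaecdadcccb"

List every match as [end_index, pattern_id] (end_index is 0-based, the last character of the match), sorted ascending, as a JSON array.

Build automaton:
Trie nodes:
  0='ε' goto a→1 c→3 d→10 e→8
  1='a' goto d→2 e→19
  2='ad' goto ·  ←P0
  3='c' goto b→16 d→4
  4='cd' goto e→5
  5='cde' goto a→6
  6='cdea' goto c→7
  7='cdeac' goto ·  ←P1
  8='e' goto c→9
  9='ec' goto ·  ←P2
  10='d' goto b→11
  11='db' goto a→12 d→22
  12='dba' goto e→13
  13='dbae' goto c→14
  14='dbaec' goto b→15
  15='dbaecb' goto ·  ←P3
  16='cb' goto a→17
  17='cba' goto a→18
  18='cbaa' goto ·  ←P4
  19='ae' goto c→20
  20='aec' goto d→21
  21='aecd' goto ·  ←P5
  22='dbd' goto b→23 c→26
  23='dbdb' goto d→24
  24='dbdbd' goto c→25
  25='dbdbdc' goto ·  ←P6
  26='dbdc' goto ·  ←P7

Failure links (BFS by depth):
  fail(1) 'a': from fail(0)=0 chase 'a': 0 ⇒ 0;  out=∅∪out(0)=∅
  fail(3) 'c': from fail(0)=0 chase 'c': 0 ⇒ 0;  out=∅∪out(0)=∅
  fail(8) 'e': from fail(0)=0 chase 'e': 0 ⇒ 0;  out=∅∪out(0)=∅
  fail(10) 'd': from fail(0)=0 chase 'd': 0 ⇒ 0;  out=∅∪out(0)=∅
  fail(2) 'ad': from fail(1)=0 chase 'd': 0 ⇒ 10;  out={0}∪out(10)={0}
  fail(4) 'cd': from fail(3)=0 chase 'd': 0 ⇒ 10;  out=∅∪out(10)=∅
  fail(9) 'ec': from fail(8)=0 chase 'c': 0 ⇒ 3;  out={2}∪out(3)={2}
  fail(11) 'db': from fail(10)=0 chase 'b': 0 ⇒ 0;  out=∅∪out(0)=∅
  fail(16) 'cb': from fail(3)=0 chase 'b': 0 ⇒ 0;  out=∅∪out(0)=∅
  fail(19) 'ae': from fail(1)=0 chase 'e': 0 ⇒ 8;  out=∅∪out(8)=∅
  fail(5) 'cde': from fail(4)=10 chase 'e': 10→0 ⇒ 8;  out=∅∪out(8)=∅
  fail(12) 'dba': from fail(11)=0 chase 'a': 0 ⇒ 1;  out=∅∪out(1)=∅
  fail(17) 'cba': from fail(16)=0 chase 'a': 0 ⇒ 1;  out=∅∪out(1)=∅
  fail(20) 'aec': from fail(19)=8 chase 'c': 8 ⇒ 9;  out=∅∪out(9)={2}
  fail(22) 'dbd': from fail(11)=0 chase 'd': 0 ⇒ 10;  out=∅∪out(10)=∅
  fail(6) 'cdea': from fail(5)=8 chase 'a': 8→0 ⇒ 1;  out=∅∪out(1)=∅
  fail(13) 'dbae': from fail(12)=1 chase 'e': 1 ⇒ 19;  out=∅∪out(19)=∅
  fail(18) 'cbaa': from fail(17)=1 chase 'a': 1→0 ⇒ 1;  out={4}∪out(1)={4}
  fail(21) 'aecd': from fail(20)=9 chase 'd': 9→3 ⇒ 4;  out={5}∪out(4)={5}
  fail(23) 'dbdb': from fail(22)=10 chase 'b': 10 ⇒ 11;  out=∅∪out(11)=∅
  fail(26) 'dbdc': from fail(22)=10 chase 'c': 10→0 ⇒ 3;  out={7}∪out(3)={7}
  fail(7) 'cdeac': from fail(6)=1 chase 'c': 1→0 ⇒ 3;  out={1}∪out(3)={1}
  fail(14) 'dbaec': from fail(13)=19 chase 'c': 19 ⇒ 20;  out=∅∪out(20)={2}
  fail(24) 'dbdbd': from fail(23)=11 chase 'd': 11 ⇒ 22;  out=∅∪out(22)=∅
  fail(15) 'dbaecb': from fail(14)=20 chase 'b': 20→9→3 ⇒ 16;  out={3}∪out(16)={3}
  fail(25) 'dbdbdc': from fail(24)=22 chase 'c': 22 ⇒ 26;  out={6}∪out(26)={6,7}

Run:
[0] read 'a'  n0⇒n1
[1] read 'd'  n1⇒n2  → match P0@[0:1]
[2] read 'e'  n2⇒n8 (fail-walked)
[3] read 'd'  n8⇒n10 (fail-walked)
[4] read 'e'  n10⇒n8 (fail-walked)
[5] read 'c'  n8⇒n9  → match P2@[4:5]
[6] read 'd'  n9⇒n4 (fail-walked)
[7] read 'b'  n4⇒n11 (fail-walked)
[8] read 'd'  n11⇒n22
[9] read 'c'  n22⇒n26  → match P7@[6:9]
[10] read 'd'  n26⇒n4 (fail-walked)
[11] read 'b'  n4⇒n11 (fail-walked)
[12] read 'd'  n11⇒n22
[13] read 'b'  n22⇒n23
[14] read 'd'  n23⇒n24
[15] read 'c'  n24⇒n25  → match P6@[10:15],P7@[12:15]
[16] read 'd'  n25⇒n4 (fail-walked)
[17] read 'b'  n4⇒n11 (fail-walked)
[18] read 'd'  n11⇒n22
[19] read 'c'  n22⇒n26  → match P7@[16:19]
[20] read 'c'  n26⇒n3 (fail-walked)
[21] read 'a'  n3⇒n1 (fail-walked)
[22] read 'c'  n1⇒n3 (fail-walked)
[23] read 'a'  n3⇒n1 (fail-walked)
[24] read 'b'  n1⇒n0 (fail-walked)
[25] read 'c'  n0⇒n3
[26] read 'd'  n3⇒n4
[27] read 'e'  n4⇒n5
[28] read 'a'  n5⇒n6
[29] read 'c'  n6⇒n7  → match P1@[25:29]
[30] read 'a'  n7⇒n1 (fail-walked)
[31] read 'd'  n1⇒n2  → match P0@[30:31]
[32] read 'a'  n2⇒n1 (fail-walked)
[33] read 'b'  n1⇒n0 (fail-walked)
[34] read 'd'  n0⇒n10
[35] read 'e'  n10⇒n8 (fail-walked)
[36] read 'e'  n8⇒n8 (fail-walked)
[37] read 'a'  n8⇒n1 (fail-walked)
[38] read 'd'  n1⇒n2  → match P0@[37:38]
[39] read 'b'  n2⇒n11 (fail-walked)
[40] read 'a'  n11⇒n12
[41] read 'e'  n12⇒n13
[42] read 'c'  n13⇒n14  → match P2@[41:42]
[43] read 'b'  n14⇒n15  → match P3@[38:43]
[44] read 'a'  n15⇒n17 (fail-walked)
[45] read 'e'  n17⇒n19 (fail-walked)
[46] read 'c'  n19⇒n20  → match P2@[45:46]
[47] read 'd'  n20⇒n21  → match P5@[44:47]
[48] read 'a'  n21⇒n1 (fail-walked)
[49] read 'd'  n1⇒n2  → match P0@[48:49]
[50] read 'c'  n2⇒n3 (fail-walked)
[51] read 'c'  n3⇒n3 (fail-walked)
[52] read 'c'  n3⇒n3 (fail-walked)
[53] read 'b'  n3⇒n16

All matches (sorted): [[1,0],[5,2],[9,7],[15,6],[15,7],[19,7],[29,1],[31,0],[38,0],[42,2],[43,3],[46,2],[47,5],[49,0]]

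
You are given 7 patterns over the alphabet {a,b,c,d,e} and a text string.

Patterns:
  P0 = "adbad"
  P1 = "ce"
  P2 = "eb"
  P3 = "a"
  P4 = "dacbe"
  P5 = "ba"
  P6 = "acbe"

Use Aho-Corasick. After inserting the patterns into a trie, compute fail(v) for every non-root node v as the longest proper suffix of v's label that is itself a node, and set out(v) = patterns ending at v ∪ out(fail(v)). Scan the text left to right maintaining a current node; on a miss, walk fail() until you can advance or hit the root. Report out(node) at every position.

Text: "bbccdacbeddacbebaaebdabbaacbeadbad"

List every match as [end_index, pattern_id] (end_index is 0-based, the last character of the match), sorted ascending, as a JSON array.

Construct AC machine:
Trie nodes:
  n0 'ε': a→1 b→15 c→6 d→10 e→8
  n1 'a': c→17 d→2  [P3 ends]
  n2 'ad': b→3
  n3 'adb': a→4
  n4 'adba': d→5
  n5 'adbad': ·  [P0 ends]
  n6 'c': e→7
  n7 'ce': ·  [P1 ends]
  n8 'e': b→9
  n9 'eb': ·  [P2 ends]
  n10 'd': a→11
  n11 'da': c→12
  n12 'dac': b→13
  n13 'dacb': e→14
  n14 'dacbe': ·  [P4 ends]
  n15 'b': a→16
  n16 'ba': ·  [P5 ends]
  n17 'ac': b→18
  n18 'acb': e→19
  n19 'acbe': ·  [P6 ends]

BFS fail/out derivation:
  n1('a'): parent n0 fail=0; on 'a' 0 → fail=0;  out {3}∪∅={3}
  n6('c'): parent n0 fail=0; on 'c' 0 → fail=0;  out ∅∪∅=∅
  n8('e'): parent n0 fail=0; on 'e' 0 → fail=0;  out ∅∪∅=∅
  n10('d'): parent n0 fail=0; on 'd' 0 → fail=0;  out ∅∪∅=∅
  n15('b'): parent n0 fail=0; on 'b' 0 → fail=0;  out ∅∪∅=∅
  n2('ad'): parent n1 fail=0; on 'd' 0 → fail=10;  out ∅∪∅=∅
  n7('ce'): parent n6 fail=0; on 'e' 0 → fail=8;  out {1}∪∅={1}
  n9('eb'): parent n8 fail=0; on 'b' 0 → fail=15;  out {2}∪∅={2}
  n11('da'): parent n10 fail=0; on 'a' 0 → fail=1;  out ∅∪{3}={3}
  n16('ba'): parent n15 fail=0; on 'a' 0 → fail=1;  out {5}∪{3}={3,5}
  n17('ac'): parent n1 fail=0; on 'c' 0 → fail=6;  out ∅∪∅=∅
  n3('adb'): parent n2 fail=10; on 'b' 10→0 → fail=15;  out ∅∪∅=∅
  n12('dac'): parent n11 fail=1; on 'c' 1 → fail=17;  out ∅∪∅=∅
  n18('acb'): parent n17 fail=6; on 'b' 6→0 → fail=15;  out ∅∪∅=∅
  n4('adba'): parent n3 fail=15; on 'a' 15 → fail=16;  out ∅∪{3,5}={3,5}
  n13('dacb'): parent n12 fail=17; on 'b' 17 → fail=18;  out ∅∪∅=∅
  n19('acbe'): parent n18 fail=15; on 'e' 15→0 → fail=8;  out {6}∪∅={6}
  n5('adbad'): parent n4 fail=16; on 'd' 16→1 → fail=2;  out {0}∪∅={0}
  n14('dacbe'): parent n13 fail=18; on 'e' 18 → fail=19;  out {4}∪{6}={4,6}

Scan:
pos 0 'b': at 15
pos 1 'b': at 15 (fail-walked)
pos 2 'c': at 6 (fail-walked)
pos 3 'c': at 6 (fail-walked)
pos 4 'd': at 10 (fail-walked)
pos 5 'a': at 11  ** P3@[5:5]
pos 6 'c': at 12
pos 7 'b': at 13
pos 8 'e': at 14  ** P4@[4:8],P6@[5:8]
pos 9 'd': at 10 (fail-walked)
pos 10 'd': at 10 (fail-walked)
pos 11 'a': at 11  ** P3@[11:11]
pos 12 'c': at 12
pos 13 'b': at 13
pos 14 'e': at 14  ** P4@[10:14],P6@[11:14]
pos 15 'b': at 9 (fail-walked)  ** P2@[14:15]
pos 16 'a': at 16 (fail-walked)  ** P3@[16:16],P5@[15:16]
pos 17 'a': at 1 (fail-walked)  ** P3@[17:17]
pos 18 'e': at 8 (fail-walked)
pos 19 'b': at 9  ** P2@[18:19]
pos 20 'd': at 10 (fail-walked)
pos 21 'a': at 11  ** P3@[21:21]
pos 22 'b': at 15 (fail-walked)
pos 23 'b': at 15 (fail-walked)
pos 24 'a': at 16  ** P3@[24:24],P5@[23:24]
pos 25 'a': at 1 (fail-walked)  ** P3@[25:25]
pos 26 'c': at 17
pos 27 'b': at 18
pos 28 'e': at 19  ** P6@[25:28]
pos 29 'a': at 1 (fail-walked)  ** P3@[29:29]
pos 30 'd': at 2
pos 31 'b': at 3
pos 32 'a': at 4  ** P3@[32:32],P5@[31:32]
pos 33 'd': at 5  ** P0@[29:33]

All matches (sorted): [[5,3],[8,4],[8,6],[11,3],[14,4],[14,6],[15,2],[16,3],[16,5],[17,3],[19,2],[21,3],[24,3],[24,5],[25,3],[28,6],[29,3],[32,3],[32,5],[33,0]]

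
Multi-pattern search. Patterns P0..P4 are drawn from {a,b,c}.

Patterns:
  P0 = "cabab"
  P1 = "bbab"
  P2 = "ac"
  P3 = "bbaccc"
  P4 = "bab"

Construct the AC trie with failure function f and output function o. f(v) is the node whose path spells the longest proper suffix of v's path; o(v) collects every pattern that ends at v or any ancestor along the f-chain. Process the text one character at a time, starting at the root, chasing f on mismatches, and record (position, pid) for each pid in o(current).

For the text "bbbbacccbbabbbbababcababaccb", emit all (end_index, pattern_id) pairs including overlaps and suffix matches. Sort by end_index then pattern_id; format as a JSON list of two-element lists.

Build automaton:
Trie (insert patterns):
  0='ε' goto a→10 b→6 c→1
  1='c' goto a→2
  2='ca' goto b→3
  3='cab' goto a→4
  4='caba' goto b→5
  5='cabab' goto ·  [P0 ends]
  6='b' goto a→15 b→7
  7='bb' goto a→8
  8='bba' goto b→9 c→12
  9='bbab' goto ·  [P1 ends]
  10='a' goto c→11
  11='ac' goto ·  [P2 ends]
  12='bbac' goto c→13
  13='bbacc' goto c→14
  14='bbaccc' goto ·  [P3 ends]
  15='ba' goto b→16
  16='bab' goto ·  [P4 ends]

BFS fail/out derivation:
  n1('c'): parent n0 fail=0; on 'c' 0 → fail=0;  out ∅∪∅=∅
  n6('b'): parent n0 fail=0; on 'b' 0 → fail=0;  out ∅∪∅=∅
  n10('a'): parent n0 fail=0; on 'a' 0 → fail=0;  out ∅∪∅=∅
  n2('ca'): parent n1 fail=0; on 'a' 0 → fail=10;  out ∅∪∅=∅
  n7('bb'): parent n6 fail=0; on 'b' 0 → fail=6;  out ∅∪∅=∅
  n11('ac'): parent n10 fail=0; on 'c' 0 → fail=1;  out {2}∪∅={2}
  n15('ba'): parent n6 fail=0; on 'a' 0 → fail=10;  out ∅∪∅=∅
  n3('cab'): parent n2 fail=10; on 'b' 10→0 → fail=6;  out ∅∪∅=∅
  n8('bba'): parent n7 fail=6; on 'a' 6 → fail=15;  out ∅∪∅=∅
  n16('bab'): parent n15 fail=10; on 'b' 10→0 → fail=6;  out {4}∪∅={4}
  n4('caba'): parent n3 fail=6; on 'a' 6 → fail=15;  out ∅∪∅=∅
  n9('bbab'): parent n8 fail=15; on 'b' 15 → fail=16;  out {1}∪{4}={1,4}
  n12('bbac'): parent n8 fail=15; on 'c' 15→10 → fail=11;  out ∅∪{2}={2}
  n5('cabab'): parent n4 fail=15; on 'b' 15 → fail=16;  out {0}∪{4}={0,4}
  n13('bbacc'): parent n12 fail=11; on 'c' 11→1→0 → fail=1;  out ∅∪∅=∅
  n14('bbaccc'): parent n13 fail=1; on 'c' 1→0 → fail=1;  out {3}∪∅={3}

Scan:
i=0 'b': node 0→6
i=1 'b': node 6→7
i=2 'b': node 7→7 ·f
i=3 'b': node 7→7 ·f
i=4 'a': node 7→8
i=5 'c': node 8→12  emit P2@[4:5]
i=6 'c': node 12→13
i=7 'c': node 13→14  emit P3@[2:7]
i=8 'b': node 14→6 ·f
i=9 'b': node 6→7
i=10 'a': node 7→8
i=11 'b': node 8→9  emit P1@[8:11],P4@[9:11]
i=12 'b': node 9→7 ·f
i=13 'b': node 7→7 ·f
i=14 'b': node 7→7 ·f
i=15 'a': node 7→8
i=16 'b': node 8→9  emit P1@[13:16],P4@[14:16]
i=17 'a': node 9→15 ·f
i=18 'b': node 15→16  emit P4@[16:18]
i=19 'c': node 16→1 ·f
i=20 'a': node 1→2
i=21 'b': node 2→3
i=22 'a': node 3→4
i=23 'b': node 4→5  emit P0@[19:23],P4@[21:23]
i=24 'a': node 5→15 ·f
i=25 'c': node 15→11 ·f  emit P2@[24:25]
i=26 'c': node 11→1 ·f
i=27 'b': node 1→6 ·f

Result: [[5,2],[7,3],[11,1],[11,4],[16,1],[16,4],[18,4],[23,0],[23,4],[25,2]]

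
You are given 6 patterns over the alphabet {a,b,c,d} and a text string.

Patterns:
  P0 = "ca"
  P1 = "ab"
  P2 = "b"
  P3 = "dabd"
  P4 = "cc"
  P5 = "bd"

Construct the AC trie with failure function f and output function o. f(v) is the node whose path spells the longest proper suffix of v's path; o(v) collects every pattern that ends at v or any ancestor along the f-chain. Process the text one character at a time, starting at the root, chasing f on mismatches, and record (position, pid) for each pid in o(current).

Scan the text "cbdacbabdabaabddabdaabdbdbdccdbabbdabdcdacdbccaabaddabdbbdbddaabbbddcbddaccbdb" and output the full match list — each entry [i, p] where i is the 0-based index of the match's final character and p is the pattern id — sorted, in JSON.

Build:
Trie nodes:
  n0 'ε': a→3 b→5 c→1 d→6
  n1 'c': a→2 c→10
  n2 'ca': ·  [P0 ends]
  n3 'a': b→4
  n4 'ab': ·  [P1 ends]
  n5 'b': d→11  [P2 ends]
  n6 'd': a→7
  n7 'da': b→8
  n8 'dab': d→9
  n9 'dabd': ·  [P3 ends]
  n10 'cc': ·  [P4 ends]
  n11 'bd': ·  [P5 ends]

BFS fail/out derivation:
  fail(1) 'c': from fail(0)=0 chase 'c': 0 ⇒ 0;  out=∅∪out(0)=∅
  fail(3) 'a': from fail(0)=0 chase 'a': 0 ⇒ 0;  out=∅∪out(0)=∅
  fail(5) 'b': from fail(0)=0 chase 'b': 0 ⇒ 0;  out={2}∪out(0)={2}
  fail(6) 'd': from fail(0)=0 chase 'd': 0 ⇒ 0;  out=∅∪out(0)=∅
  fail(2) 'ca': from fail(1)=0 chase 'a': 0 ⇒ 3;  out={0}∪out(3)={0}
  fail(4) 'ab': from fail(3)=0 chase 'b': 0 ⇒ 5;  out={1}∪out(5)={1,2}
  fail(7) 'da': from fail(6)=0 chase 'a': 0 ⇒ 3;  out=∅∪out(3)=∅
  fail(10) 'cc': from fail(1)=0 chase 'c': 0 ⇒ 1;  out={4}∪out(1)={4}
  fail(11) 'bd': from fail(5)=0 chase 'd': 0 ⇒ 6;  out={5}∪out(6)={5}
  fail(8) 'dab': from fail(7)=3 chase 'b': 3 ⇒ 4;  out=∅∪out(4)={1,2}
  fail(9) 'dabd': from fail(8)=4 chase 'd': 4→5 ⇒ 11;  out={3}∪out(11)={3,5}

Run:
pos 0 'c': at 1
pos 1 'b': at 5 (fail-walked)  ** P2@[1:1]
pos 2 'd': at 11  ** P5@[1:2]
pos 3 'a': at 7 (fail-walked)
pos 4 'c': at 1 (fail-walked)
pos 5 'b': at 5 (fail-walked)  ** P2@[5:5]
pos 6 'a': at 3 (fail-walked)
pos 7 'b': at 4  ** P1@[6:7],P2@[7:7]
pos 8 'd': at 11 (fail-walked)  ** P5@[7:8]
pos 9 'a': at 7 (fail-walked)
pos 10 'b': at 8  ** P1@[9:10],P2@[10:10]
pos 11 'a': at 3 (fail-walked)
pos 12 'a': at 3 (fail-walked)
pos 13 'b': at 4  ** P1@[12:13],P2@[13:13]
pos 14 'd': at 11 (fail-walked)  ** P5@[13:14]
pos 15 'd': at 6 (fail-walked)
pos 16 'a': at 7
pos 17 'b': at 8  ** P1@[16:17],P2@[17:17]
pos 18 'd': at 9  ** P3@[15:18],P5@[17:18]
pos 19 'a': at 7 (fail-walked)
pos 20 'a': at 3 (fail-walked)
pos 21 'b': at 4  ** P1@[20:21],P2@[21:21]
pos 22 'd': at 11 (fail-walked)  ** P5@[21:22]
pos 23 'b': at 5 (fail-walked)  ** P2@[23:23]
pos 24 'd': at 11  ** P5@[23:24]
pos 25 'b': at 5 (fail-walked)  ** P2@[25:25]
pos 26 'd': at 11  ** P5@[25:26]
pos 27 'c': at 1 (fail-walked)
pos 28 'c': at 10  ** P4@[27:28]
pos 29 'd': at 6 (fail-walked)
pos 30 'b': at 5 (fail-walked)  ** P2@[30:30]
pos 31 'a': at 3 (fail-walked)
pos 32 'b': at 4  ** P1@[31:32],P2@[32:32]
pos 33 'b': at 5 (fail-walked)  ** P2@[33:33]
pos 34 'd': at 11  ** P5@[33:34]
pos 35 'a': at 7 (fail-walked)
pos 36 'b': at 8  ** P1@[35:36],P2@[36:36]
pos 37 'd': at 9  ** P3@[34:37],P5@[36:37]
pos 38 'c': at 1 (fail-walked)
pos 39 'd': at 6 (fail-walked)
pos 40 'a': at 7
pos 41 'c': at 1 (fail-walked)
pos 42 'd': at 6 (fail-walked)
pos 43 'b': at 5 (fail-walked)  ** P2@[43:43]
pos 44 'c': at 1 (fail-walked)
pos 45 'c': at 10  ** P4@[44:45]
pos 46 'a': at 2 (fail-walked)  ** P0@[45:46]
pos 47 'a': at 3 (fail-walked)
pos 48 'b': at 4  ** P1@[47:48],P2@[48:48]
pos 49 'a': at 3 (fail-walked)
pos 50 'd': at 6 (fail-walked)
pos 51 'd': at 6 (fail-walked)
pos 52 'a': at 7
pos 53 'b': at 8  ** P1@[52:53],P2@[53:53]
pos 54 'd': at 9  ** P3@[51:54],P5@[53:54]
pos 55 'b': at 5 (fail-walked)  ** P2@[55:55]
pos 56 'b': at 5 (fail-walked)  ** P2@[56:56]
pos 57 'd': at 11  ** P5@[56:57]
pos 58 'b': at 5 (fail-walked)  ** P2@[58:58]
pos 59 'd': at 11  ** P5@[58:59]
pos 60 'd': at 6 (fail-walked)
pos 61 'a': at 7
pos 62 'a': at 3 (fail-walked)
pos 63 'b': at 4  ** P1@[62:63],P2@[63:63]
pos 64 'b': at 5 (fail-walked)  ** P2@[64:64]
pos 65 'b': at 5 (fail-walked)  ** P2@[65:65]
pos 66 'd': at 11  ** P5@[65:66]
pos 67 'd': at 6 (fail-walked)
pos 68 'c': at 1 (fail-walked)
pos 69 'b': at 5 (fail-walked)  ** P2@[69:69]
pos 70 'd': at 11  ** P5@[69:70]
pos 71 'd': at 6 (fail-walked)
pos 72 'a': at 7
pos 73 'c': at 1 (fail-walked)
pos 74 'c': at 10  ** P4@[73:74]
pos 75 'b': at 5 (fail-walked)  ** P2@[75:75]
pos 76 'd': at 11  ** P5@[75:76]
pos 77 'b': at 5 (fail-walked)  ** P2@[77:77]

All matches (sorted): [[1,2],[2,5],[5,2],[7,1],[7,2],[8,5],[10,1],[10,2],[13,1],[13,2],[14,5],[17,1],[17,2],[18,3],[18,5],[21,1],[21,2],[22,5],[23,2],[24,5],[25,2],[26,5],[28,4],[30,2],[32,1],[32,2],[33,2],[34,5],[36,1],[36,2],[37,3],[37,5],[43,2],[45,4],[46,0],[48,1],[48,2],[53,1],[53,2],[54,3],[54,5],[55,2],[56,2],[57,5],[58,2],[59,5],[63,1],[63,2],[64,2],[65,2],[66,5],[69,2],[70,5],[74,4],[75,2],[76,5],[77,2]]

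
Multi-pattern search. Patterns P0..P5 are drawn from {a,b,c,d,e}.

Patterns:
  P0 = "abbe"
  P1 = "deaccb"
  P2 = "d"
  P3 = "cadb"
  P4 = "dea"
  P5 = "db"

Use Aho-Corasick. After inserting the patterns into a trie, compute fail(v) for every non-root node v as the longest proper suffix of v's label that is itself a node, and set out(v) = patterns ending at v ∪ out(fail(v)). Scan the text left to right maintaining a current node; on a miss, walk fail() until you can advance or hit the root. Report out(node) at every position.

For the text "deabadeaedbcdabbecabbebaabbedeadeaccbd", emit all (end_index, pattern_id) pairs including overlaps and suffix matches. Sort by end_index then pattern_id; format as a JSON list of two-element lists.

Construct AC machine:
Trie (insert patterns):
  0='ε' goto a→1 c→11 d→5
  1='a' goto b→2
  2='ab' goto b→3
  3='abb' goto e→4
  4='abbe' goto ·  ←P0
  5='d' goto b→15 e→6  ←P2
  6='de' goto a→7
  7='dea' goto c→8  ←P4
  8='deac' goto c→9
  9='deacc' goto b→10
  10='deaccb' goto ·  ←P1
  11='c' goto a→12
  12='ca' goto d→13
  13='cad' goto b→14
  14='cadb' goto ·  ←P3
  15='db' goto ·  ←P5

BFS fail/out derivation:
  n1('a'): parent n0 fail=0; on 'a' 0 → fail=0;  out ∅∪∅=∅
  n5('d'): parent n0 fail=0; on 'd' 0 → fail=0;  out {2}∪∅={2}
  n11('c'): parent n0 fail=0; on 'c' 0 → fail=0;  out ∅∪∅=∅
  n2('ab'): parent n1 fail=0; on 'b' 0 → fail=0;  out ∅∪∅=∅
  n6('de'): parent n5 fail=0; on 'e' 0 → fail=0;  out ∅∪∅=∅
  n12('ca'): parent n11 fail=0; on 'a' 0 → fail=1;  out ∅∪∅=∅
  n15('db'): parent n5 fail=0; on 'b' 0 → fail=0;  out {5}∪∅={5}
  n3('abb'): parent n2 fail=0; on 'b' 0 → fail=0;  out ∅∪∅=∅
  n7('dea'): parent n6 fail=0; on 'a' 0 → fail=1;  out {4}∪∅={4}
  n13('cad'): parent n12 fail=1; on 'd' 1→0 → fail=5;  out ∅∪{2}={2}
  n4('abbe'): parent n3 fail=0; on 'e' 0 → fail=0;  out {0}∪∅={0}
  n8('deac'): parent n7 fail=1; on 'c' 1→0 → fail=11;  out ∅∪∅=∅
  n14('cadb'): parent n13 fail=5; on 'b' 5 → fail=15;  out {3}∪{5}={3,5}
  n9('deacc'): parent n8 fail=11; on 'c' 11→0 → fail=11;  out ∅∪∅=∅
  n10('deaccb'): parent n9 fail=11; on 'b' 11→0 → fail=0;  out {1}∪∅={1}

Run:
[0] read 'd'  n0⇒n5  ** P2@[0:0]
[1] read 'e'  n5⇒n6
[2] read 'a'  n6⇒n7  ** P4@[0:2]
[3] read 'b'  n7⇒n2 (via fail)
[4] read 'a'  n2⇒n1 (via fail)
[5] read 'd'  n1⇒n5 (via fail)  ** P2@[5:5]
[6] read 'e'  n5⇒n6
[7] read 'a'  n6⇒n7  ** P4@[5:7]
[8] read 'e'  n7⇒n0 (via fail)
[9] read 'd'  n0⇒n5  ** P2@[9:9]
[10] read 'b'  n5⇒n15  ** P5@[9:10]
[11] read 'c'  n15⇒n11 (via fail)
[12] read 'd'  n11⇒n5 (via fail)  ** P2@[12:12]
[13] read 'a'  n5⇒n1 (via fail)
[14] read 'b'  n1⇒n2
[15] read 'b'  n2⇒n3
[16] read 'e'  n3⇒n4  ** P0@[13:16]
[17] read 'c'  n4⇒n11 (via fail)
[18] read 'a'  n11⇒n12
[19] read 'b'  n12⇒n2 (via fail)
[20] read 'b'  n2⇒n3
[21] read 'e'  n3⇒n4  ** P0@[18:21]
[22] read 'b'  n4⇒n0 (via fail)
[23] read 'a'  n0⇒n1
[24] read 'a'  n1⇒n1 (via fail)
[25] read 'b'  n1⇒n2
[26] read 'b'  n2⇒n3
[27] read 'e'  n3⇒n4  ** P0@[24:27]
[28] read 'd'  n4⇒n5 (via fail)  ** P2@[28:28]
[29] read 'e'  n5⇒n6
[30] read 'a'  n6⇒n7  ** P4@[28:30]
[31] read 'd'  n7⇒n5 (via fail)  ** P2@[31:31]
[32] read 'e'  n5⇒n6
[33] read 'a'  n6⇒n7  ** P4@[31:33]
[34] read 'c'  n7⇒n8
[35] read 'c'  n8⇒n9
[36] read 'b'  n9⇒n10  ** P1@[31:36]
[37] read 'd'  n10⇒n5 (via fail)  ** P2@[37:37]

Matches: [[0,2],[2,4],[5,2],[7,4],[9,2],[10,5],[12,2],[16,0],[21,0],[27,0],[28,2],[30,4],[31,2],[33,4],[36,1],[37,2]]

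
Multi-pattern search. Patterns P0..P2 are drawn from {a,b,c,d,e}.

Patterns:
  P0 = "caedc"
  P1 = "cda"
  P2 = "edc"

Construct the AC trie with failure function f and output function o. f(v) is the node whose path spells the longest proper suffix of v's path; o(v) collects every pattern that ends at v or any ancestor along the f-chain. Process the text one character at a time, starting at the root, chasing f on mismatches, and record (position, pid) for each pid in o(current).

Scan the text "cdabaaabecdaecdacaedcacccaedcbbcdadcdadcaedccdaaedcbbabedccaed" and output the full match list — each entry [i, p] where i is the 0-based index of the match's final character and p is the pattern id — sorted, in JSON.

Construct AC machine:
Trie (insert patterns):
  n0 'ε': c→1 e→8
  n1 'c': a→2 d→6
  n2 'ca': e→3
  n3 'cae': d→4
  n4 'caed': c→5
  n5 'caedc': ·  [P0 ends]
  n6 'cd': a→7
  n7 'cda': ·  [P1 ends]
  n8 'e': d→9
  n9 'ed': c→10
  n10 'edc': ·  [P2 ends]

BFS fail/out derivation:
  n1('c'): parent n0 fail=0; on 'c' 0 → fail=0;  out ∅∪∅=∅
  n8('e'): parent n0 fail=0; on 'e' 0 → fail=0;  out ∅∪∅=∅
  n2('ca'): parent n1 fail=0; on 'a' 0 → fail=0;  out ∅∪∅=∅
  n6('cd'): parent n1 fail=0; on 'd' 0 → fail=0;  out ∅∪∅=∅
  n9('ed'): parent n8 fail=0; on 'd' 0 → fail=0;  out ∅∪∅=∅
  n3('cae'): parent n2 fail=0; on 'e' 0 → fail=8;  out ∅∪∅=∅
  n7('cda'): parent n6 fail=0; on 'a' 0 → fail=0;  out {1}∪∅={1}
  n10('edc'): parent n9 fail=0; on 'c' 0 → fail=1;  out {2}∪∅={2}
  n4('caed'): parent n3 fail=8; on 'd' 8 → fail=9;  out ∅∪∅=∅
  n5('caedc'): parent n4 fail=9; on 'c' 9 → fail=10;  out {0}∪{2}={0,2}

Text stream:
[0] read 'c'  n0⇒n1
[1] read 'd'  n1⇒n6
[2] read 'a'  n6⇒n7  → match P1@[0:2]
[3] read 'b'  n7⇒n0 (fail-walked)
[4] read 'a'  n0⇒n0
[5] read 'a'  n0⇒n0
[6] read 'a'  n0⇒n0
[7] read 'b'  n0⇒n0
[8] read 'e'  n0⇒n8
[9] read 'c'  n8⇒n1 (fail-walked)
[10] read 'd'  n1⇒n6
[11] read 'a'  n6⇒n7  → match P1@[9:11]
[12] read 'e'  n7⇒n8 (fail-walked)
[13] read 'c'  n8⇒n1 (fail-walked)
[14] read 'd'  n1⇒n6
[15] read 'a'  n6⇒n7  → match P1@[13:15]
[16] read 'c'  n7⇒n1 (fail-walked)
[17] read 'a'  n1⇒n2
[18] read 'e'  n2⇒n3
[19] read 'd'  n3⇒n4
[20] read 'c'  n4⇒n5  → match P0@[16:20],P2@[18:20]
[21] read 'a'  n5⇒n2 (fail-walked)
[22] read 'c'  n2⇒n1 (fail-walked)
[23] read 'c'  n1⇒n1 (fail-walked)
[24] read 'c'  n1⇒n1 (fail-walked)
[25] read 'a'  n1⇒n2
[26] read 'e'  n2⇒n3
[27] read 'd'  n3⇒n4
[28] read 'c'  n4⇒n5  → match P0@[24:28],P2@[26:28]
[29] read 'b'  n5⇒n0 (fail-walked)
[30] read 'b'  n0⇒n0
[31] read 'c'  n0⇒n1
[32] read 'd'  n1⇒n6
[33] read 'a'  n6⇒n7  → match P1@[31:33]
[34] read 'd'  n7⇒n0 (fail-walked)
[35] read 'c'  n0⇒n1
[36] read 'd'  n1⇒n6
[37] read 'a'  n6⇒n7  → match P1@[35:37]
[38] read 'd'  n7⇒n0 (fail-walked)
[39] read 'c'  n0⇒n1
[40] read 'a'  n1⇒n2
[41] read 'e'  n2⇒n3
[42] read 'd'  n3⇒n4
[43] read 'c'  n4⇒n5  → match P0@[39:43],P2@[41:43]
[44] read 'c'  n5⇒n1 (fail-walked)
[45] read 'd'  n1⇒n6
[46] read 'a'  n6⇒n7  → match P1@[44:46]
[47] read 'a'  n7⇒n0 (fail-walked)
[48] read 'e'  n0⇒n8
[49] read 'd'  n8⇒n9
[50] read 'c'  n9⇒n10  → match P2@[48:50]
[51] read 'b'  n10⇒n0 (fail-walked)
[52] read 'b'  n0⇒n0
[53] read 'a'  n0⇒n0
[54] read 'b'  n0⇒n0
[55] read 'e'  n0⇒n8
[56] read 'd'  n8⇒n9
[57] read 'c'  n9⇒n10  → match P2@[55:57]
[58] read 'c'  n10⇒n1 (fail-walked)
[59] read 'a'  n1⇒n2
[60] read 'e'  n2⇒n3
[61] read 'd'  n3⇒n4

Matches: [[2,1],[11,1],[15,1],[20,0],[20,2],[28,0],[28,2],[33,1],[37,1],[43,0],[43,2],[46,1],[50,2],[57,2]]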